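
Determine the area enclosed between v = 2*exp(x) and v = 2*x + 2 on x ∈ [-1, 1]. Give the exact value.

On [-1, 1], (2*exp(x)) - (2*x + 2) = -2*x + 2*exp(x) - 2 is ≥ 0 throughout, so the area is a single integral of |-2*x + 2*exp(x) - 2|.
∫[-1,1] (-2*x + 2*exp(x) - 2) dx = -4 - 2*exp(-1) + 2*exp(1).

-4 - 2*exp(-1) + 2*exp(1)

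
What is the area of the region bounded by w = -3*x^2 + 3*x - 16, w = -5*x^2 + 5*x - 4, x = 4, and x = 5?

On [4, 5], (-3*x^2 + 3*x - 16) - (-5*x^2 + 5*x - 4) = 2*x^2 - 2*x - 12 is ≥ 0 throughout, so the area is a single integral of |2*x^2 - 2*x - 12|.
∫[4,5] (2*x^2 - 2*x - 12) dx = 59/3.

59/3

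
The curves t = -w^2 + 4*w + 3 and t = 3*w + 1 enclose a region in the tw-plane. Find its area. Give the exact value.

Both boundary curves give t as a function of w, so integrate with respect to w. Setting them equal: -w^2 + w + 2 = 0, i.e. -(w - 2)*(w + 1) = 0, so they meet at w = -1, 2.
For w in [-1, 2], t = -w^2 + 4*w + 3 is on the right; area = ∫[-1,2] (-w^2 + w + 2) dw = 9/2.

9/2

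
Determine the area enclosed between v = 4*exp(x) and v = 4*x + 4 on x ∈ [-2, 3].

On [-2, 3], (4*exp(x)) - (4*x + 4) = -4*x + 4*exp(x) - 4 is ≥ 0 throughout, so the area is a single integral of |-4*x + 4*exp(x) - 4|.
∫[-2,3] (-4*x + 4*exp(x) - 4) dx = -30 - 4*exp(-2) + 4*exp(3).

-30 - 4*exp(-2) + 4*exp(3)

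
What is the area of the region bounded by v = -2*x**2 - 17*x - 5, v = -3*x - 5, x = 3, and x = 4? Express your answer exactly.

On [3, 4], (-2*x**2 - 17*x - 5) - (-3*x - 5) = -2*x**2 - 14*x is ≤ 0 throughout, so the area is a single integral of |-2*x**2 - 14*x|.
∫[3,4] (-2*x**2 - 14*x) dx = -221/3; the area of that piece is 221/3.

221/3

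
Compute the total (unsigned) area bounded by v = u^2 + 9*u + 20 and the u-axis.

1/6

The curve meets the u-axis where u^2 + 9*u + 20 = 0, i.e. (u + 4)*(u + 5) = 0, at u = -5, -4.
On [-5, -4] the curve lies below the axis; ∫[-5,-4] (u^2 + 9*u + 20) du = -1/6, giving area 1/6.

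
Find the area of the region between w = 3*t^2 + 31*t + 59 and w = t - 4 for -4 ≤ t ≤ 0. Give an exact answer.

The difference (3*t^2 + 31*t + 59) - (t - 4) = 3*t^2 + 30*t + 63 changes sign at t = -3 inside [-4, 0], so split the integral there.
∫[-4,-3] (3*t^2 + 30*t + 63) dt = -5; the area of that piece is 5.
∫[-3,0] (3*t^2 + 30*t + 63) dt = 81.
Total area = 5 + 81 = 86.

86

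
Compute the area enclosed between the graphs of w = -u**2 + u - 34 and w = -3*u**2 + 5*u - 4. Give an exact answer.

512/3

Set the curves equal: -u**2 + u - 34 = -3*u**2 + 5*u - 4, so 2*u**2 - 4*u - 30 = 0, which factors as 2*(u - 5)*(u + 3) = 0. The curves meet at u = -3, 5.
On [-3, 5], w = -3*u**2 + 5*u - 4 is on top; that piece has area ∫[-3,5] (-(2*u**2 - 4*u - 30)) du = 512/3.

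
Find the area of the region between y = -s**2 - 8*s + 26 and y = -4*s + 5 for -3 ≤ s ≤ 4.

340/3

The difference (-s**2 - 8*s + 26) - (-4*s + 5) = -s**2 - 4*s + 21 changes sign at s = 3 inside [-3, 4], so split the integral there.
∫[-3,3] (-s**2 - 4*s + 21) ds = 108.
∫[3,4] (-s**2 - 4*s + 21) ds = -16/3; the area of that piece is 16/3.
Total area = 108 + 16/3 = 340/3.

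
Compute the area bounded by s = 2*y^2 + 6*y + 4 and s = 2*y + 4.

Both boundary curves give s as a function of y, so integrate with respect to y. Setting them equal: 2*y^2 + 4*y = 0, i.e. 2*y*(y + 2) = 0, so they meet at y = -2, 0.
For y in [-2, 0], s = 2*y^2 + 6*y + 4 is on the left; area = ∫[-2,0] (-(2*y^2 + 4*y)) dy = 8/3.

8/3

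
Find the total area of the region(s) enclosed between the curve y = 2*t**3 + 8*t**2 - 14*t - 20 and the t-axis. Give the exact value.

The curve meets the t-axis where 2*t**3 + 8*t**2 - 14*t - 20 = 0, i.e. 2*(t - 2)*(t + 1)*(t + 5) = 0, at t = -5, -1, 2.
On [-5, -1] the curve lies above the axis; ∫[-5,-1] (2*t**3 + 8*t**2 - 14*t - 20) dt = 320/3, giving area 320/3.
On [-1, 2] the curve lies below the axis; ∫[-1,2] (2*t**3 + 8*t**2 - 14*t - 20) dt = -99/2, giving area 99/2.
Total area = 320/3 + 99/2 = 937/6.

937/6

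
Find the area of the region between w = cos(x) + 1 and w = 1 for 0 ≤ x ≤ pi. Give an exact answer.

The difference (cos(x) + 1) - (1) = cos(x) changes sign at x = pi/2 inside [0, pi], so split the integral there.
∫[0,pi/2] (cos(x)) dx = 1.
∫[pi/2,pi] (cos(x)) dx = -1; the area of that piece is 1.
Total area = 1 + 1 = 2.

2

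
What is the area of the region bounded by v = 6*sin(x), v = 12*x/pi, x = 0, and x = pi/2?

On [0, pi/2], (6*sin(x)) - (12*x/pi) = -12*x/pi + 6*sin(x) is ≥ 0 throughout, so the area is a single integral of |-12*x/pi + 6*sin(x)|.
∫[0,pi/2] (-12*x/pi + 6*sin(x)) dx = 6 - 3*pi/2.

6 - 3*pi/2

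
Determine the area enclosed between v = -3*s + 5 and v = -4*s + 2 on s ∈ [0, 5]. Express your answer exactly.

55/2

On [0, 5], (-3*s + 5) - (-4*s + 2) = s + 3 is ≥ 0 throughout, so the area is a single integral of |s + 3|.
∫[0,5] (s + 3) ds = 55/2.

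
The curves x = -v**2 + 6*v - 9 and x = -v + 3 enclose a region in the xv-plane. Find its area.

Both boundary curves give x as a function of v, so integrate with respect to v. Setting them equal: -v**2 + 7*v - 12 = 0, i.e. -(v - 4)*(v - 3) = 0, so they meet at v = 3, 4.
For v in [3, 4], x = -v**2 + 6*v - 9 is on the right; area = ∫[3,4] (-v**2 + 7*v - 12) dv = 1/6.

1/6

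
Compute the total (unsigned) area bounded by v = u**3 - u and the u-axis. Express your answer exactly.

The curve meets the u-axis where u**3 - u = 0, i.e. u*(u - 1)*(u + 1) = 0, at u = -1, 0, 1.
On [-1, 0] the curve lies above the axis; ∫[-1,0] (u**3 - u) du = 1/4, giving area 1/4.
On [0, 1] the curve lies below the axis; ∫[0,1] (u**3 - u) du = -1/4, giving area 1/4.
Total area = 1/4 + 1/4 = 1/2.

1/2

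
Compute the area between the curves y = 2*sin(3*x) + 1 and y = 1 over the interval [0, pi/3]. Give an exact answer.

4/3

On [0, pi/3], (2*sin(3*x) + 1) - (1) = 2*sin(3*x) is ≥ 0 throughout, so the area is a single integral of |2*sin(3*x)|.
∫[0,pi/3] (2*sin(3*x)) dx = 4/3.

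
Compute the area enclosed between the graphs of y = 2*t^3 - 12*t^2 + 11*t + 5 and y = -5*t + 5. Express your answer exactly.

16

Set the curves equal: 2*t^3 - 12*t^2 + 11*t + 5 = -5*t + 5, so 2*t^3 - 12*t^2 + 16*t = 0, which factors as 2*t*(t - 4)*(t - 2) = 0. The curves meet at t = 0, 2, 4.
On [0, 2], y = 2*t^3 - 12*t^2 + 11*t + 5 is on top; that piece has area ∫[0,2] (2*t^3 - 12*t^2 + 16*t) dt = 8.
On [2, 4], y = -5*t + 5 is on top; that piece has area ∫[2,4] (-(2*t^3 - 12*t^2 + 16*t)) dt = 8.
Total enclosed area = 8 + 8 = 16.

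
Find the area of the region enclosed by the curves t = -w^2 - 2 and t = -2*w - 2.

Both boundary curves give t as a function of w, so integrate with respect to w. Setting them equal: -w^2 + 2*w = 0, i.e. -w*(w - 2) = 0, so they meet at w = 0, 2.
For w in [0, 2], t = -w^2 - 2 is on the right; area = ∫[0,2] (-w^2 + 2*w) dw = 4/3.

4/3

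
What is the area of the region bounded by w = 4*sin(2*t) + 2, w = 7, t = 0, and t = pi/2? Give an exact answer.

-4 + 5*pi/2

On [0, pi/2], (4*sin(2*t) + 2) - (7) = 4*sin(2*t) - 5 is ≤ 0 throughout, so the area is a single integral of |4*sin(2*t) - 5|.
∫[0,pi/2] (4*sin(2*t) - 5) dt = 4 - 5*pi/2; the area of that piece is -4 + 5*pi/2.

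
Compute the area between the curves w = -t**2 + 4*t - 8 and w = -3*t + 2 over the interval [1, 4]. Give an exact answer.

31/6

The difference (-t**2 + 4*t - 8) - (-3*t + 2) = -t**2 + 7*t - 10 changes sign at t = 2 inside [1, 4], so split the integral there.
∫[1,2] (-t**2 + 7*t - 10) dt = -11/6; the area of that piece is 11/6.
∫[2,4] (-t**2 + 7*t - 10) dt = 10/3.
Total area = 11/6 + 10/3 = 31/6.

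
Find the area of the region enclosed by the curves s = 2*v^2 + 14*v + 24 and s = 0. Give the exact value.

Both boundary curves give s as a function of v, so integrate with respect to v. Setting them equal: 2*v^2 + 14*v + 24 = 0, i.e. 2*(v + 3)*(v + 4) = 0, so they meet at v = -4, -3.
For v in [-4, -3], s = 2*v^2 + 14*v + 24 is on the left; area = ∫[-4,-3] (-(2*v^2 + 14*v + 24)) dv = 1/3.

1/3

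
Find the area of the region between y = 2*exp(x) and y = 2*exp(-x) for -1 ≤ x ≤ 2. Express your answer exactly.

The difference (2*exp(x)) - (2*exp(-x)) = 2*exp(x) - 2*exp(-x) changes sign at x = 0 inside [-1, 2], so split the integral there.
∫[-1,0] (2*exp(x) - 2*exp(-x)) dx = -2*exp(1) - 2*exp(-1) + 4; the area of that piece is -4 + 2*exp(-1) + 2*exp(1).
∫[0,2] (2*exp(x) - 2*exp(-x)) dx = -4 + 2*exp(-2) + 2*exp(2).
Total area = (-4 + 2*exp(-1) + 2*exp(1)) + (-4 + 2*exp(-2) + 2*exp(2)) = -8 + 2*exp(-2) + 2*exp(-1) + 2*exp(1) + 2*exp(2).

-8 + 2*exp(-2) + 2*exp(-1) + 2*exp(1) + 2*exp(2)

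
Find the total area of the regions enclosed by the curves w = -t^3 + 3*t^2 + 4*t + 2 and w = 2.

131/4

Set the curves equal: -t^3 + 3*t^2 + 4*t + 2 = 2, so -t^3 + 3*t^2 + 4*t = 0, which factors as -t*(t - 4)*(t + 1) = 0. The curves meet at t = -1, 0, 4.
On [-1, 0], w = 2 is on top; that piece has area ∫[-1,0] (-(-t^3 + 3*t^2 + 4*t)) dt = 3/4.
On [0, 4], w = -t^3 + 3*t^2 + 4*t + 2 is on top; that piece has area ∫[0,4] (-t^3 + 3*t^2 + 4*t) dt = 32.
Total enclosed area = 3/4 + 32 = 131/4.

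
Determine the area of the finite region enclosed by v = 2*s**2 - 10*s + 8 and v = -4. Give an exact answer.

Set the curves equal: 2*s**2 - 10*s + 8 = -4, so 2*s**2 - 10*s + 12 = 0, which factors as 2*(s - 3)*(s - 2) = 0. The curves meet at s = 2, 3.
On [2, 3], v = -4 is on top; that piece has area ∫[2,3] (-(2*s**2 - 10*s + 12)) ds = 1/3.

1/3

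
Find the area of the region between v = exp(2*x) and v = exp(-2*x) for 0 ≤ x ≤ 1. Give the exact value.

-1 + exp(-2)/2 + exp(2)/2

On [0, 1], (exp(2*x)) - (exp(-2*x)) = exp(2*x) - exp(-2*x) is ≥ 0 throughout, so the area is a single integral of |exp(2*x) - exp(-2*x)|.
∫[0,1] (exp(2*x) - exp(-2*x)) dx = -1 + exp(-2)/2 + exp(2)/2.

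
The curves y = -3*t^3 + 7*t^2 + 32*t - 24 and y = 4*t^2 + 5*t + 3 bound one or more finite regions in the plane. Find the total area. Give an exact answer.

Set the curves equal: -3*t^3 + 7*t^2 + 32*t - 24 = 4*t^2 + 5*t + 3, so -3*t^3 + 3*t^2 + 27*t - 27 = 0, which factors as -3*(t - 3)*(t - 1)*(t + 3) = 0. The curves meet at t = -3, 1, 3.
On [-3, 1], y = 4*t^2 + 5*t + 3 is on top; that piece has area ∫[-3,1] (-(-3*t^3 + 3*t^2 + 27*t - 27)) dt = 128.
On [1, 3], y = -3*t^3 + 7*t^2 + 32*t - 24 is on top; that piece has area ∫[1,3] (-3*t^3 + 3*t^2 + 27*t - 27) dt = 20.
Total enclosed area = 128 + 20 = 148.

148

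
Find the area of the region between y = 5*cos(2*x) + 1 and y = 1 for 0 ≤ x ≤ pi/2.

The difference (5*cos(2*x) + 1) - (1) = 5*cos(2*x) changes sign at x = pi/4 inside [0, pi/2], so split the integral there.
∫[0,pi/4] (5*cos(2*x)) dx = 5/2.
∫[pi/4,pi/2] (5*cos(2*x)) dx = -5/2; the area of that piece is 5/2.
Total area = 5/2 + 5/2 = 5.

5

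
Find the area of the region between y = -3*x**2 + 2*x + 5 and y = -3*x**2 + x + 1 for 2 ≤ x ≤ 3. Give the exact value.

13/2

On [2, 3], (-3*x**2 + 2*x + 5) - (-3*x**2 + x + 1) = x + 4 is ≥ 0 throughout, so the area is a single integral of |x + 4|.
∫[2,3] (x + 4) dx = 13/2.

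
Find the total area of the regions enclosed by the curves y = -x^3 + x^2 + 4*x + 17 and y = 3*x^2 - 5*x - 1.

Set the curves equal: -x^3 + x^2 + 4*x + 17 = 3*x^2 - 5*x - 1, so -x^3 - 2*x^2 + 9*x + 18 = 0, which factors as -(x - 3)*(x + 2)*(x + 3) = 0. The curves meet at x = -3, -2, 3.
On [-3, -2], y = 3*x^2 - 5*x - 1 is on top; that piece has area ∫[-3,-2] (-(-x^3 - 2*x^2 + 9*x + 18)) dx = 11/12.
On [-2, 3], y = -x^3 + x^2 + 4*x + 17 is on top; that piece has area ∫[-2,3] (-x^3 - 2*x^2 + 9*x + 18) dx = 875/12.
Total enclosed area = 11/12 + 875/12 = 443/6.

443/6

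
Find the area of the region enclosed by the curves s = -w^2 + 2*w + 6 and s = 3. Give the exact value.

Both boundary curves give s as a function of w, so integrate with respect to w. Setting them equal: -w^2 + 2*w + 3 = 0, i.e. -(w - 3)*(w + 1) = 0, so they meet at w = -1, 3.
For w in [-1, 3], s = -w^2 + 2*w + 6 is on the right; area = ∫[-1,3] (-w^2 + 2*w + 3) dw = 32/3.

32/3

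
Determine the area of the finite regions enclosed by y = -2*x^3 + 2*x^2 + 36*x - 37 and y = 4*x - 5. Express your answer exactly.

863/3

Set the curves equal: -2*x^3 + 2*x^2 + 36*x - 37 = 4*x - 5, so -2*x^3 + 2*x^2 + 32*x - 32 = 0, which factors as -2*(x - 4)*(x - 1)*(x + 4) = 0. The curves meet at x = -4, 1, 4.
On [-4, 1], y = 4*x - 5 is on top; that piece has area ∫[-4,1] (-(-2*x^3 + 2*x^2 + 32*x - 32)) dx = 1375/6.
On [1, 4], y = -2*x^3 + 2*x^2 + 36*x - 37 is on top; that piece has area ∫[1,4] (-2*x^3 + 2*x^2 + 32*x - 32) dx = 117/2.
Total enclosed area = 1375/6 + 117/2 = 863/3.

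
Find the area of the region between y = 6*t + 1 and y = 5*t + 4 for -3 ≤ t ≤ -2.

On [-3, -2], (6*t + 1) - (5*t + 4) = t - 3 is ≤ 0 throughout, so the area is a single integral of |t - 3|.
∫[-3,-2] (t - 3) dt = -11/2; the area of that piece is 11/2.

11/2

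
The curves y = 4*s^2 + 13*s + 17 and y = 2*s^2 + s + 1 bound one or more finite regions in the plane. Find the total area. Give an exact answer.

8/3

Set the curves equal: 4*s^2 + 13*s + 17 = 2*s^2 + s + 1, so 2*s^2 + 12*s + 16 = 0, which factors as 2*(s + 2)*(s + 4) = 0. The curves meet at s = -4, -2.
On [-4, -2], y = 2*s^2 + s + 1 is on top; that piece has area ∫[-4,-2] (-(2*s^2 + 12*s + 16)) ds = 8/3.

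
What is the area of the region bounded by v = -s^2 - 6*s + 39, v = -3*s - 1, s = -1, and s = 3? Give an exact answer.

On [-1, 3], (-s^2 - 6*s + 39) - (-3*s - 1) = -s^2 - 3*s + 40 is ≥ 0 throughout, so the area is a single integral of |-s^2 - 3*s + 40|.
∫[-1,3] (-s^2 - 3*s + 40) ds = 416/3.

416/3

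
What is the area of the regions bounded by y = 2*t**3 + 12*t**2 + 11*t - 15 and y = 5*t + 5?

Set the curves equal: 2*t**3 + 12*t**2 + 11*t - 15 = 5*t + 5, so 2*t**3 + 12*t**2 + 6*t - 20 = 0, which factors as 2*(t - 1)*(t + 2)*(t + 5) = 0. The curves meet at t = -5, -2, 1.
On [-5, -2], y = 2*t**3 + 12*t**2 + 11*t - 15 is on top; that piece has area ∫[-5,-2] (2*t**3 + 12*t**2 + 6*t - 20) dt = 81/2.
On [-2, 1], y = 5*t + 5 is on top; that piece has area ∫[-2,1] (-(2*t**3 + 12*t**2 + 6*t - 20)) dt = 81/2.
Total enclosed area = 81/2 + 81/2 = 81.

81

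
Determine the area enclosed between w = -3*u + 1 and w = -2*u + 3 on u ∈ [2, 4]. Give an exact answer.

10

On [2, 4], (-3*u + 1) - (-2*u + 3) = -u - 2 is ≤ 0 throughout, so the area is a single integral of |-u - 2|.
∫[2,4] (-u - 2) du = -10; the area of that piece is 10.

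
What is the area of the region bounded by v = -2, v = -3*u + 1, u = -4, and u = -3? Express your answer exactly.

27/2

On [-4, -3], (-2) - (-3*u + 1) = 3*u - 3 is ≤ 0 throughout, so the area is a single integral of |3*u - 3|.
∫[-4,-3] (3*u - 3) du = -27/2; the area of that piece is 27/2.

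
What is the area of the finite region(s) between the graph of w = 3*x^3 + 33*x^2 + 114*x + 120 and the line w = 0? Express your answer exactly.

The curve meets the x-axis where 3*x^3 + 33*x^2 + 114*x + 120 = 0, i.e. 3*(x + 2)*(x + 4)*(x + 5) = 0, at x = -5, -4, -2.
On [-5, -4] the curve lies above the axis; ∫[-5,-4] (3*x^3 + 33*x^2 + 114*x + 120) dx = 5/4, giving area 5/4.
On [-4, -2] the curve lies below the axis; ∫[-4,-2] (3*x^3 + 33*x^2 + 114*x + 120) dx = -8, giving area 8.
Total area = 5/4 + 8 = 37/4.

37/4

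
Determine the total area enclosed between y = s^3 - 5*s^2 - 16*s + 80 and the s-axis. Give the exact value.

5137/12

The curve meets the s-axis where s^3 - 5*s^2 - 16*s + 80 = 0, i.e. (s - 5)*(s - 4)*(s + 4) = 0, at s = -4, 4, 5.
On [-4, 4] the curve lies above the axis; ∫[-4,4] (s^3 - 5*s^2 - 16*s + 80) ds = 1280/3, giving area 1280/3.
On [4, 5] the curve lies below the axis; ∫[4,5] (s^3 - 5*s^2 - 16*s + 80) ds = -17/12, giving area 17/12.
Total area = 1280/3 + 17/12 = 5137/12.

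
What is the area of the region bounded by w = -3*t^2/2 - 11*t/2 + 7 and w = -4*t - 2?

Set the curves equal: -3*t^2/2 - 11*t/2 + 7 = -4*t - 2, so -3*t^2/2 - 3*t/2 + 9 = 0, which factors as -3*(t - 2)*(t + 3)/2 = 0. The curves meet at t = -3, 2.
On [-3, 2], w = -3*t^2/2 - 11*t/2 + 7 is on top; that piece has area ∫[-3,2] (-3*t^2/2 - 3*t/2 + 9) dt = 125/4.

125/4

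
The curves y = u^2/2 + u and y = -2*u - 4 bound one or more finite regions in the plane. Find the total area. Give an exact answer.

Set the curves equal: u^2/2 + u = -2*u - 4, so u^2/2 + 3*u + 4 = 0, which factors as (u + 2)*(u + 4)/2 = 0. The curves meet at u = -4, -2.
On [-4, -2], y = -2*u - 4 is on top; that piece has area ∫[-4,-2] (-(u^2/2 + 3*u + 4)) du = 2/3.

2/3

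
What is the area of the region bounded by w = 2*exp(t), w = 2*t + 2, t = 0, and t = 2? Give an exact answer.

-10 + 2*exp(2)

On [0, 2], (2*exp(t)) - (2*t + 2) = -2*t + 2*exp(t) - 2 is ≥ 0 throughout, so the area is a single integral of |-2*t + 2*exp(t) - 2|.
∫[0,2] (-2*t + 2*exp(t) - 2) dt = -10 + 2*exp(2).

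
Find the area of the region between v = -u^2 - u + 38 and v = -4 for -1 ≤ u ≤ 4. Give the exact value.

1085/6

On [-1, 4], (-u^2 - u + 38) - (-4) = -u^2 - u + 42 is ≥ 0 throughout, so the area is a single integral of |-u^2 - u + 42|.
∫[-1,4] (-u^2 - u + 42) du = 1085/6.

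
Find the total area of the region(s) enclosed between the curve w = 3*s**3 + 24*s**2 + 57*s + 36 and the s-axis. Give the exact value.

37/4

The curve meets the s-axis where 3*s**3 + 24*s**2 + 57*s + 36 = 0, i.e. 3*(s + 1)*(s + 3)*(s + 4) = 0, at s = -4, -3, -1.
On [-4, -3] the curve lies above the axis; ∫[-4,-3] (3*s**3 + 24*s**2 + 57*s + 36) ds = 5/4, giving area 5/4.
On [-3, -1] the curve lies below the axis; ∫[-3,-1] (3*s**3 + 24*s**2 + 57*s + 36) ds = -8, giving area 8.
Total area = 5/4 + 8 = 37/4.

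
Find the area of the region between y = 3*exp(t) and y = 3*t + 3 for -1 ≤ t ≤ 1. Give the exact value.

On [-1, 1], (3*exp(t)) - (3*t + 3) = -3*t + 3*exp(t) - 3 is ≥ 0 throughout, so the area is a single integral of |-3*t + 3*exp(t) - 3|.
∫[-1,1] (-3*t + 3*exp(t) - 3) dt = -6 - 3*exp(-1) + 3*exp(1).

-6 - 3*exp(-1) + 3*exp(1)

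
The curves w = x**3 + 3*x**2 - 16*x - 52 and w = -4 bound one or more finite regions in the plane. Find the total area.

Set the curves equal: x**3 + 3*x**2 - 16*x - 52 = -4, so x**3 + 3*x**2 - 16*x - 48 = 0, which factors as (x - 4)*(x + 3)*(x + 4) = 0. The curves meet at x = -4, -3, 4.
On [-4, -3], w = x**3 + 3*x**2 - 16*x - 52 is on top; that piece has area ∫[-4,-3] (x**3 + 3*x**2 - 16*x - 48) dx = 5/4.
On [-3, 4], w = -4 is on top; that piece has area ∫[-3,4] (-(x**3 + 3*x**2 - 16*x - 48)) dx = 1029/4.
Total enclosed area = 5/4 + 1029/4 = 517/2.

517/2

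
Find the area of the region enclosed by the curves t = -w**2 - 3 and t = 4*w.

Both boundary curves give t as a function of w, so integrate with respect to w. Setting them equal: -w**2 - 4*w - 3 = 0, i.e. -(w + 1)*(w + 3) = 0, so they meet at w = -3, -1.
For w in [-3, -1], t = -w**2 - 3 is on the right; area = ∫[-3,-1] (-w**2 - 4*w - 3) dw = 4/3.

4/3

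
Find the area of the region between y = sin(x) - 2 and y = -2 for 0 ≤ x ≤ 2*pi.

The difference (sin(x) - 2) - (-2) = sin(x) changes sign at x = pi inside [0, 2*pi], so split the integral there.
∫[0,pi] (sin(x)) dx = 2.
∫[pi,2*pi] (sin(x)) dx = -2; the area of that piece is 2.
Total area = 2 + 2 = 4.

4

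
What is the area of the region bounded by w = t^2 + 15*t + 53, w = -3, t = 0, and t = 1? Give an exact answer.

383/6

On [0, 1], (t^2 + 15*t + 53) - (-3) = t^2 + 15*t + 56 is ≥ 0 throughout, so the area is a single integral of |t^2 + 15*t + 56|.
∫[0,1] (t^2 + 15*t + 56) dt = 383/6.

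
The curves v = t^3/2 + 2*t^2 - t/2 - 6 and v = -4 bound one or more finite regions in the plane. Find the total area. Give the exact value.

253/24

Set the curves equal: t^3/2 + 2*t^2 - t/2 - 6 = -4, so t^3/2 + 2*t^2 - t/2 - 2 = 0, which factors as (t - 1)*(t + 1)*(t + 4)/2 = 0. The curves meet at t = -4, -1, 1.
On [-4, -1], v = t^3/2 + 2*t^2 - t/2 - 6 is on top; that piece has area ∫[-4,-1] (t^3/2 + 2*t^2 - t/2 - 2) dt = 63/8.
On [-1, 1], v = -4 is on top; that piece has area ∫[-1,1] (-(t^3/2 + 2*t^2 - t/2 - 2)) dt = 8/3.
Total enclosed area = 63/8 + 8/3 = 253/24.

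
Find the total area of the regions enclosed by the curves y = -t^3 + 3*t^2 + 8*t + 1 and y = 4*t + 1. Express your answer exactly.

131/4

Set the curves equal: -t^3 + 3*t^2 + 8*t + 1 = 4*t + 1, so -t^3 + 3*t^2 + 4*t = 0, which factors as -t*(t - 4)*(t + 1) = 0. The curves meet at t = -1, 0, 4.
On [-1, 0], y = 4*t + 1 is on top; that piece has area ∫[-1,0] (-(-t^3 + 3*t^2 + 4*t)) dt = 3/4.
On [0, 4], y = -t^3 + 3*t^2 + 8*t + 1 is on top; that piece has area ∫[0,4] (-t^3 + 3*t^2 + 4*t) dt = 32.
Total enclosed area = 3/4 + 32 = 131/4.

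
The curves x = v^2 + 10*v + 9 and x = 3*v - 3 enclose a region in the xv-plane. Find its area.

Both boundary curves give x as a function of v, so integrate with respect to v. Setting them equal: v^2 + 7*v + 12 = 0, i.e. (v + 3)*(v + 4) = 0, so they meet at v = -4, -3.
For v in [-4, -3], x = v^2 + 10*v + 9 is on the left; area = ∫[-4,-3] (-(v^2 + 7*v + 12)) dv = 1/6.

1/6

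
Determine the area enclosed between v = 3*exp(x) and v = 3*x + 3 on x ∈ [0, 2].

On [0, 2], (3*exp(x)) - (3*x + 3) = -3*x + 3*exp(x) - 3 is ≥ 0 throughout, so the area is a single integral of |-3*x + 3*exp(x) - 3|.
∫[0,2] (-3*x + 3*exp(x) - 3) dx = -15 + 3*exp(2).

-15 + 3*exp(2)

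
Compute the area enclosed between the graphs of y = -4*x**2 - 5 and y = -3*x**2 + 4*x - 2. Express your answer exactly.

Set the curves equal: -4*x**2 - 5 = -3*x**2 + 4*x - 2, so -x**2 - 4*x - 3 = 0, which factors as -(x + 1)*(x + 3) = 0. The curves meet at x = -3, -1.
On [-3, -1], y = -4*x**2 - 5 is on top; that piece has area ∫[-3,-1] (-x**2 - 4*x - 3) dx = 4/3.

4/3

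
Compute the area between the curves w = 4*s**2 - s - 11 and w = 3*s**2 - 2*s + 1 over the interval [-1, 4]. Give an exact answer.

The difference (4*s**2 - s - 11) - (3*s**2 - 2*s + 1) = s**2 + s - 12 changes sign at s = 3 inside [-1, 4], so split the integral there.
∫[-1,3] (s**2 + s - 12) ds = -104/3; the area of that piece is 104/3.
∫[3,4] (s**2 + s - 12) ds = 23/6.
Total area = 104/3 + 23/6 = 77/2.

77/2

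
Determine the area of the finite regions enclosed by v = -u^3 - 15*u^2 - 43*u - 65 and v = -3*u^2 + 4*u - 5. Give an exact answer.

Set the curves equal: -u^3 - 15*u^2 - 43*u - 65 = -3*u^2 + 4*u - 5, so -u^3 - 12*u^2 - 47*u - 60 = 0, which factors as -(u + 3)*(u + 4)*(u + 5) = 0. The curves meet at u = -5, -4, -3.
On [-5, -4], v = -3*u^2 + 4*u - 5 is on top; that piece has area ∫[-5,-4] (-(-u^3 - 12*u^2 - 47*u - 60)) du = 1/4.
On [-4, -3], v = -u^3 - 15*u^2 - 43*u - 65 is on top; that piece has area ∫[-4,-3] (-u^3 - 12*u^2 - 47*u - 60) du = 1/4.
Total enclosed area = 1/4 + 1/4 = 1/2.

1/2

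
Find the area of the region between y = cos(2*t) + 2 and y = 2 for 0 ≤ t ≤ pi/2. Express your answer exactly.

1

The difference (cos(2*t) + 2) - (2) = cos(2*t) changes sign at t = pi/4 inside [0, pi/2], so split the integral there.
∫[0,pi/4] (cos(2*t)) dt = 1/2.
∫[pi/4,pi/2] (cos(2*t)) dt = -1/2; the area of that piece is 1/2.
Total area = 1/2 + 1/2 = 1.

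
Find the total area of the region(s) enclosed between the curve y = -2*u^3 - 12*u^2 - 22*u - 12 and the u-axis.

The curve meets the u-axis where -2*u^3 - 12*u^2 - 22*u - 12 = 0, i.e. -2*(u + 1)*(u + 2)*(u + 3) = 0, at u = -3, -2, -1.
On [-3, -2] the curve lies below the axis; ∫[-3,-2] (-2*u^3 - 12*u^2 - 22*u - 12) du = -1/2, giving area 1/2.
On [-2, -1] the curve lies above the axis; ∫[-2,-1] (-2*u^3 - 12*u^2 - 22*u - 12) du = 1/2, giving area 1/2.
Total area = 1/2 + 1/2 = 1.

1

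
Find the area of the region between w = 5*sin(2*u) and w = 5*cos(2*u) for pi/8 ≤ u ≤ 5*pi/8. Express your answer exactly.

On [pi/8, 5*pi/8], (5*sin(2*u)) - (5*cos(2*u)) = 5*sin(2*u) - 5*cos(2*u) is ≥ 0 throughout, so the area is a single integral of |5*sin(2*u) - 5*cos(2*u)|.
∫[pi/8,5*pi/8] (5*sin(2*u) - 5*cos(2*u)) du = 5*sqrt(2).

5*sqrt(2)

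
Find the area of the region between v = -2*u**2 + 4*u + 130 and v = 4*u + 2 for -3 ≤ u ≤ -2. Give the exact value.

346/3

On [-3, -2], (-2*u**2 + 4*u + 130) - (4*u + 2) = -2*u**2 + 128 is ≥ 0 throughout, so the area is a single integral of |-2*u**2 + 128|.
∫[-3,-2] (-2*u**2 + 128) du = 346/3.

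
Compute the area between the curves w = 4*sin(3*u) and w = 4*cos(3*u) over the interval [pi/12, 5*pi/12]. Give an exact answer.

8*sqrt(2)/3

On [pi/12, 5*pi/12], (4*sin(3*u)) - (4*cos(3*u)) = 4*sin(3*u) - 4*cos(3*u) is ≥ 0 throughout, so the area is a single integral of |4*sin(3*u) - 4*cos(3*u)|.
∫[pi/12,5*pi/12] (4*sin(3*u) - 4*cos(3*u)) du = 8*sqrt(2)/3.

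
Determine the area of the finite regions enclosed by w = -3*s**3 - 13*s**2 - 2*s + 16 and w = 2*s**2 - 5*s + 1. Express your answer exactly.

Set the curves equal: -3*s**3 - 13*s**2 - 2*s + 16 = 2*s**2 - 5*s + 1, so -3*s**3 - 15*s**2 + 3*s + 15 = 0, which factors as -3*(s - 1)*(s + 1)*(s + 5) = 0. The curves meet at s = -5, -1, 1.
On [-5, -1], w = 2*s**2 - 5*s + 1 is on top; that piece has area ∫[-5,-1] (-(-3*s**3 - 15*s**2 + 3*s + 15)) ds = 128.
On [-1, 1], w = -3*s**3 - 13*s**2 - 2*s + 16 is on top; that piece has area ∫[-1,1] (-3*s**3 - 15*s**2 + 3*s + 15) ds = 20.
Total enclosed area = 128 + 20 = 148.

148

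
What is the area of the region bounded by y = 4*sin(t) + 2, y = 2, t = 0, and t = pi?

8

On [0, pi], (4*sin(t) + 2) - (2) = 4*sin(t) is ≥ 0 throughout, so the area is a single integral of |4*sin(t)|.
∫[0,pi] (4*sin(t)) dt = 8.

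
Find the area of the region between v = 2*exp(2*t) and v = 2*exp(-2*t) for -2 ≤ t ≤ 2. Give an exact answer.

-4 + 2*exp(-4) + 2*exp(4)

The difference (2*exp(2*t)) - (2*exp(-2*t)) = 2*exp(2*t) - 2*exp(-2*t) changes sign at t = 0 inside [-2, 2], so split the integral there.
∫[-2,0] (2*exp(2*t) - 2*exp(-2*t)) dt = -exp(4) - exp(-4) + 2; the area of that piece is -2 + exp(-4) + exp(4).
∫[0,2] (2*exp(2*t) - 2*exp(-2*t)) dt = -2 + exp(-4) + exp(4).
Total area = (-2 + exp(-4) + exp(4)) + (-2 + exp(-4) + exp(4)) = -4 + 2*exp(-4) + 2*exp(4).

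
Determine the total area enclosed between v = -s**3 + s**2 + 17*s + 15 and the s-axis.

568/3

The curve meets the s-axis where -s**3 + s**2 + 17*s + 15 = 0, i.e. -(s - 5)*(s + 1)*(s + 3) = 0, at s = -3, -1, 5.
On [-3, -1] the curve lies below the axis; ∫[-3,-1] (-s**3 + s**2 + 17*s + 15) ds = -28/3, giving area 28/3.
On [-1, 5] the curve lies above the axis; ∫[-1,5] (-s**3 + s**2 + 17*s + 15) ds = 180, giving area 180.
Total area = 28/3 + 180 = 568/3.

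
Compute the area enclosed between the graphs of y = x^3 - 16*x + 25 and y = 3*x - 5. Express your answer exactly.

Set the curves equal: x^3 - 16*x + 25 = 3*x - 5, so x^3 - 19*x + 30 = 0, which factors as (x - 3)*(x - 2)*(x + 5) = 0. The curves meet at x = -5, 2, 3.
On [-5, 2], y = x^3 - 16*x + 25 is on top; that piece has area ∫[-5,2] (x^3 - 19*x + 30) dx = 1029/4.
On [2, 3], y = 3*x - 5 is on top; that piece has area ∫[2,3] (-(x^3 - 19*x + 30)) dx = 5/4.
Total enclosed area = 1029/4 + 5/4 = 517/2.

517/2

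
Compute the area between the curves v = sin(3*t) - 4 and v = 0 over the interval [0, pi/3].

On [0, pi/3], (sin(3*t) - 4) - (0) = sin(3*t) - 4 is ≤ 0 throughout, so the area is a single integral of |sin(3*t) - 4|.
∫[0,pi/3] (sin(3*t) - 4) dt = 2/3 - 4*pi/3; the area of that piece is -2/3 + 4*pi/3.

-2/3 + 4*pi/3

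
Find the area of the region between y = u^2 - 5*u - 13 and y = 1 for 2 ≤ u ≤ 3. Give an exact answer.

On [2, 3], (u^2 - 5*u - 13) - (1) = u^2 - 5*u - 14 is ≤ 0 throughout, so the area is a single integral of |u^2 - 5*u - 14|.
∫[2,3] (u^2 - 5*u - 14) du = -121/6; the area of that piece is 121/6.

121/6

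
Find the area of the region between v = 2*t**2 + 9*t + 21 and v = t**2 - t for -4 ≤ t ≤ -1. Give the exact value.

The difference (2*t**2 + 9*t + 21) - (t**2 - t) = t**2 + 10*t + 21 changes sign at t = -3 inside [-4, -1], so split the integral there.
∫[-4,-3] (t**2 + 10*t + 21) dt = -5/3; the area of that piece is 5/3.
∫[-3,-1] (t**2 + 10*t + 21) dt = 32/3.
Total area = 5/3 + 32/3 = 37/3.

37/3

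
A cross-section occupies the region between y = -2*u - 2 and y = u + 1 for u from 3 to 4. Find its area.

27/2

On [3, 4], (-2*u - 2) - (u + 1) = -3*u - 3 is ≤ 0 throughout, so the area is a single integral of |-3*u - 3|.
∫[3,4] (-3*u - 3) du = -27/2; the area of that piece is 27/2.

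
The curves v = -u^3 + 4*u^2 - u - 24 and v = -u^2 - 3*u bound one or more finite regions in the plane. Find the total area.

443/6

Set the curves equal: -u^3 + 4*u^2 - u - 24 = -u^2 - 3*u, so -u^3 + 5*u^2 + 2*u - 24 = 0, which factors as -(u - 4)*(u - 3)*(u + 2) = 0. The curves meet at u = -2, 3, 4.
On [-2, 3], v = -u^2 - 3*u is on top; that piece has area ∫[-2,3] (-(-u^3 + 5*u^2 + 2*u - 24)) du = 875/12.
On [3, 4], v = -u^3 + 4*u^2 - u - 24 is on top; that piece has area ∫[3,4] (-u^3 + 5*u^2 + 2*u - 24) du = 11/12.
Total enclosed area = 875/12 + 11/12 = 443/6.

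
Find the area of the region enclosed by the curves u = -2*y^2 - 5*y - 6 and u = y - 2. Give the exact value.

Both boundary curves give u as a function of y, so integrate with respect to y. Setting them equal: -2*y^2 - 6*y - 4 = 0, i.e. -2*(y + 1)*(y + 2) = 0, so they meet at y = -2, -1.
For y in [-2, -1], u = -2*y^2 - 5*y - 6 is on the right; area = ∫[-2,-1] (-2*y^2 - 6*y - 4) dy = 1/3.

1/3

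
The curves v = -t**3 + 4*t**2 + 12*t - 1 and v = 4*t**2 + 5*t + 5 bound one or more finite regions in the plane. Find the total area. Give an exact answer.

Set the curves equal: -t**3 + 4*t**2 + 12*t - 1 = 4*t**2 + 5*t + 5, so -t**3 + 7*t - 6 = 0, which factors as -(t - 2)*(t - 1)*(t + 3) = 0. The curves meet at t = -3, 1, 2.
On [-3, 1], v = 4*t**2 + 5*t + 5 is on top; that piece has area ∫[-3,1] (-(-t**3 + 7*t - 6)) dt = 32.
On [1, 2], v = -t**3 + 4*t**2 + 12*t - 1 is on top; that piece has area ∫[1,2] (-t**3 + 7*t - 6) dt = 3/4.
Total enclosed area = 32 + 3/4 = 131/4.

131/4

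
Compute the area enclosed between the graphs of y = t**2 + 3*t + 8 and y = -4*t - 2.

9/2

Set the curves equal: t**2 + 3*t + 8 = -4*t - 2, so t**2 + 7*t + 10 = 0, which factors as (t + 2)*(t + 5) = 0. The curves meet at t = -5, -2.
On [-5, -2], y = -4*t - 2 is on top; that piece has area ∫[-5,-2] (-(t**2 + 7*t + 10)) dt = 9/2.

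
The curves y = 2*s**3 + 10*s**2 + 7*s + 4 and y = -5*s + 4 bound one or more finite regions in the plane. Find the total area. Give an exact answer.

37/6

Set the curves equal: 2*s**3 + 10*s**2 + 7*s + 4 = -5*s + 4, so 2*s**3 + 10*s**2 + 12*s = 0, which factors as 2*s*(s + 2)*(s + 3) = 0. The curves meet at s = -3, -2, 0.
On [-3, -2], y = 2*s**3 + 10*s**2 + 7*s + 4 is on top; that piece has area ∫[-3,-2] (2*s**3 + 10*s**2 + 12*s) ds = 5/6.
On [-2, 0], y = -5*s + 4 is on top; that piece has area ∫[-2,0] (-(2*s**3 + 10*s**2 + 12*s)) ds = 16/3.
Total enclosed area = 5/6 + 16/3 = 37/6.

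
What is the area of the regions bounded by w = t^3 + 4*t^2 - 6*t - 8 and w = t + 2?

Set the curves equal: t^3 + 4*t^2 - 6*t - 8 = t + 2, so t^3 + 4*t^2 - 7*t - 10 = 0, which factors as (t - 2)*(t + 1)*(t + 5) = 0. The curves meet at t = -5, -1, 2.
On [-5, -1], w = t^3 + 4*t^2 - 6*t - 8 is on top; that piece has area ∫[-5,-1] (t^3 + 4*t^2 - 7*t - 10) dt = 160/3.
On [-1, 2], w = t + 2 is on top; that piece has area ∫[-1,2] (-(t^3 + 4*t^2 - 7*t - 10)) dt = 99/4.
Total enclosed area = 160/3 + 99/4 = 937/12.

937/12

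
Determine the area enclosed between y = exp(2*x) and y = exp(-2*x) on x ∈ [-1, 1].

The difference (exp(2*x)) - (exp(-2*x)) = exp(2*x) - exp(-2*x) changes sign at x = 0 inside [-1, 1], so split the integral there.
∫[-1,0] (exp(2*x) - exp(-2*x)) dx = -exp(2)/2 - exp(-2)/2 + 1; the area of that piece is -1 + exp(-2)/2 + exp(2)/2.
∫[0,1] (exp(2*x) - exp(-2*x)) dx = -1 + exp(-2)/2 + exp(2)/2.
Total area = (-1 + exp(-2)/2 + exp(2)/2) + (-1 + exp(-2)/2 + exp(2)/2) = -2 + exp(-2) + exp(2).

-2 + exp(-2) + exp(2)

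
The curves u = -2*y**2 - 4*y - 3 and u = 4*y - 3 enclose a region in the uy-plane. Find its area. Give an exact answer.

64/3

Both boundary curves give u as a function of y, so integrate with respect to y. Setting them equal: -2*y**2 - 8*y = 0, i.e. -2*y*(y + 4) = 0, so they meet at y = -4, 0.
For y in [-4, 0], u = -2*y**2 - 4*y - 3 is on the right; area = ∫[-4,0] (-2*y**2 - 8*y) dy = 64/3.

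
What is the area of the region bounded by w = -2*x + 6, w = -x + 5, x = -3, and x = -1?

6

On [-3, -1], (-2*x + 6) - (-x + 5) = -x + 1 is ≥ 0 throughout, so the area is a single integral of |-x + 1|.
∫[-3,-1] (-x + 1) dx = 6.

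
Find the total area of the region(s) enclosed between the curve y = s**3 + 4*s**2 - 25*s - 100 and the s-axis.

The curve meets the s-axis where s**3 + 4*s**2 - 25*s - 100 = 0, i.e. (s - 5)*(s + 4)*(s + 5) = 0, at s = -5, -4, 5.
On [-5, -4] the curve lies above the axis; ∫[-5,-4] (s**3 + 4*s**2 - 25*s - 100) ds = 19/12, giving area 19/12.
On [-4, 5] the curve lies below the axis; ∫[-4,5] (s**3 + 4*s**2 - 25*s - 100) ds = -2673/4, giving area 2673/4.
Total area = 19/12 + 2673/4 = 4019/6.

4019/6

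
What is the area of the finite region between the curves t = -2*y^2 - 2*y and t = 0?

1/3

Both boundary curves give t as a function of y, so integrate with respect to y. Setting them equal: -2*y^2 - 2*y = 0, i.e. -2*y*(y + 1) = 0, so they meet at y = -1, 0.
For y in [-1, 0], t = -2*y^2 - 2*y is on the right; area = ∫[-1,0] (-2*y^2 - 2*y) dy = 1/3.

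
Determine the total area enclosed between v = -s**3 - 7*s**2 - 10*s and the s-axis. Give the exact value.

The curve meets the s-axis where -s**3 - 7*s**2 - 10*s = 0, i.e. -s*(s + 2)*(s + 5) = 0, at s = -5, -2, 0.
On [-5, -2] the curve lies below the axis; ∫[-5,-2] (-s**3 - 7*s**2 - 10*s) ds = -63/4, giving area 63/4.
On [-2, 0] the curve lies above the axis; ∫[-2,0] (-s**3 - 7*s**2 - 10*s) ds = 16/3, giving area 16/3.
Total area = 63/4 + 16/3 = 253/12.

253/12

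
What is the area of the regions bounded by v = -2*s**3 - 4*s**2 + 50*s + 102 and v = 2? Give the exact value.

2459/3

Set the curves equal: -2*s**3 - 4*s**2 + 50*s + 102 = 2, so -2*s**3 - 4*s**2 + 50*s + 100 = 0, which factors as -2*(s - 5)*(s + 2)*(s + 5) = 0. The curves meet at s = -5, -2, 5.
On [-5, -2], v = 2 is on top; that piece has area ∫[-5,-2] (-(-2*s**3 - 4*s**2 + 50*s + 100)) ds = 153/2.
On [-2, 5], v = -2*s**3 - 4*s**2 + 50*s + 102 is on top; that piece has area ∫[-2,5] (-2*s**3 - 4*s**2 + 50*s + 100) ds = 4459/6.
Total enclosed area = 153/2 + 4459/6 = 2459/3.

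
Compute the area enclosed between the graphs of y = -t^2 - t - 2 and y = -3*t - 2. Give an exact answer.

4/3

Set the curves equal: -t^2 - t - 2 = -3*t - 2, so -t^2 + 2*t = 0, which factors as -t*(t - 2) = 0. The curves meet at t = 0, 2.
On [0, 2], y = -t^2 - t - 2 is on top; that piece has area ∫[0,2] (-t^2 + 2*t) dt = 4/3.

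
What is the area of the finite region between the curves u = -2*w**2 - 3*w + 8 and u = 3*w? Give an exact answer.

125/3

Both boundary curves give u as a function of w, so integrate with respect to w. Setting them equal: -2*w**2 - 6*w + 8 = 0, i.e. -2*(w - 1)*(w + 4) = 0, so they meet at w = -4, 1.
For w in [-4, 1], u = -2*w**2 - 3*w + 8 is on the right; area = ∫[-4,1] (-2*w**2 - 6*w + 8) dw = 125/3.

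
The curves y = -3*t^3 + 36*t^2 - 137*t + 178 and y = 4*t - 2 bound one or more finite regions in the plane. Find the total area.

3/2

Set the curves equal: -3*t^3 + 36*t^2 - 137*t + 178 = 4*t - 2, so -3*t^3 + 36*t^2 - 141*t + 180 = 0, which factors as -3*(t - 5)*(t - 4)*(t - 3) = 0. The curves meet at t = 3, 4, 5.
On [3, 4], y = 4*t - 2 is on top; that piece has area ∫[3,4] (-(-3*t^3 + 36*t^2 - 141*t + 180)) dt = 3/4.
On [4, 5], y = -3*t^3 + 36*t^2 - 137*t + 178 is on top; that piece has area ∫[4,5] (-3*t^3 + 36*t^2 - 141*t + 180) dt = 3/4.
Total enclosed area = 3/4 + 3/4 = 3/2.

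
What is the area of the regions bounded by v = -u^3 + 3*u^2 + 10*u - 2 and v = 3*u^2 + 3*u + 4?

Set the curves equal: -u^3 + 3*u^2 + 10*u - 2 = 3*u^2 + 3*u + 4, so -u^3 + 7*u - 6 = 0, which factors as -(u - 2)*(u - 1)*(u + 3) = 0. The curves meet at u = -3, 1, 2.
On [-3, 1], v = 3*u^2 + 3*u + 4 is on top; that piece has area ∫[-3,1] (-(-u^3 + 7*u - 6)) du = 32.
On [1, 2], v = -u^3 + 3*u^2 + 10*u - 2 is on top; that piece has area ∫[1,2] (-u^3 + 7*u - 6) du = 3/4.
Total enclosed area = 32 + 3/4 = 131/4.

131/4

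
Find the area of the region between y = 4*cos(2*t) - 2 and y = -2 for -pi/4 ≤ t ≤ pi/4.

On [-pi/4, pi/4], (4*cos(2*t) - 2) - (-2) = 4*cos(2*t) is ≥ 0 throughout, so the area is a single integral of |4*cos(2*t)|.
∫[-pi/4,pi/4] (4*cos(2*t)) dt = 4.

4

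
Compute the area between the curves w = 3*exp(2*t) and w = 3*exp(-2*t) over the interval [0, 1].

-3 + 3*exp(-2)/2 + 3*exp(2)/2

On [0, 1], (3*exp(2*t)) - (3*exp(-2*t)) = 3*exp(2*t) - 3*exp(-2*t) is ≥ 0 throughout, so the area is a single integral of |3*exp(2*t) - 3*exp(-2*t)|.
∫[0,1] (3*exp(2*t) - 3*exp(-2*t)) dt = -3 + 3*exp(-2)/2 + 3*exp(2)/2.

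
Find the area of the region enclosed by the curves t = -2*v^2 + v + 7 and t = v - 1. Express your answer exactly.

64/3

Both boundary curves give t as a function of v, so integrate with respect to v. Setting them equal: -2*v^2 + 8 = 0, i.e. -2*(v - 2)*(v + 2) = 0, so they meet at v = -2, 2.
For v in [-2, 2], t = -2*v^2 + v + 7 is on the right; area = ∫[-2,2] (-2*v^2 + 8) dv = 64/3.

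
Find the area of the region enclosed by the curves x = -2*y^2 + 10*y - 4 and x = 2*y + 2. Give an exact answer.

Both boundary curves give x as a function of y, so integrate with respect to y. Setting them equal: -2*y^2 + 8*y - 6 = 0, i.e. -2*(y - 3)*(y - 1) = 0, so they meet at y = 1, 3.
For y in [1, 3], x = -2*y^2 + 10*y - 4 is on the right; area = ∫[1,3] (-2*y^2 + 8*y - 6) dy = 8/3.

8/3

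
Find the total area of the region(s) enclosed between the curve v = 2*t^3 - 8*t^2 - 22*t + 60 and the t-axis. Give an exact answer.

The curve meets the t-axis where 2*t^3 - 8*t^2 - 22*t + 60 = 0, i.e. 2*(t - 5)*(t - 2)*(t + 3) = 0, at t = -3, 2, 5.
On [-3, 2] the curve lies above the axis; ∫[-3,2] (2*t^3 - 8*t^2 - 22*t + 60) dt = 1375/6, giving area 1375/6.
On [2, 5] the curve lies below the axis; ∫[2,5] (2*t^3 - 8*t^2 - 22*t + 60) dt = -117/2, giving area 117/2.
Total area = 1375/6 + 117/2 = 863/3.

863/3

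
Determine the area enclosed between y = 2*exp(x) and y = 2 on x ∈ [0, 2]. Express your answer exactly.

On [0, 2], (2*exp(x)) - (2) = 2*exp(x) - 2 is ≥ 0 throughout, so the area is a single integral of |2*exp(x) - 2|.
∫[0,2] (2*exp(x) - 2) dx = -6 + 2*exp(2).

-6 + 2*exp(2)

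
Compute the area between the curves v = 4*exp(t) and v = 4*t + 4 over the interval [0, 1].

On [0, 1], (4*exp(t)) - (4*t + 4) = -4*t + 4*exp(t) - 4 is ≥ 0 throughout, so the area is a single integral of |-4*t + 4*exp(t) - 4|.
∫[0,1] (-4*t + 4*exp(t) - 4) dt = -10 + 4*exp(1).

-10 + 4*exp(1)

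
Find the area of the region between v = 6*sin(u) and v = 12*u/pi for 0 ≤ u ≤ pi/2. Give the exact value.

6 - 3*pi/2

On [0, pi/2], (6*sin(u)) - (12*u/pi) = -12*u/pi + 6*sin(u) is ≥ 0 throughout, so the area is a single integral of |-12*u/pi + 6*sin(u)|.
∫[0,pi/2] (-12*u/pi + 6*sin(u)) du = 6 - 3*pi/2.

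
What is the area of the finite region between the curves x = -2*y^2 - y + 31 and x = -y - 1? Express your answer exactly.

Both boundary curves give x as a function of y, so integrate with respect to y. Setting them equal: -2*y^2 + 32 = 0, i.e. -2*(y - 4)*(y + 4) = 0, so they meet at y = -4, 4.
For y in [-4, 4], x = -2*y^2 - y + 31 is on the right; area = ∫[-4,4] (-2*y^2 + 32) dy = 512/3.

512/3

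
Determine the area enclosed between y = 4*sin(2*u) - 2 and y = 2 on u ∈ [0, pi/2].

On [0, pi/2], (4*sin(2*u) - 2) - (2) = 4*sin(2*u) - 4 is ≤ 0 throughout, so the area is a single integral of |4*sin(2*u) - 4|.
∫[0,pi/2] (4*sin(2*u) - 4) du = 4 - 2*pi; the area of that piece is -4 + 2*pi.

-4 + 2*pi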